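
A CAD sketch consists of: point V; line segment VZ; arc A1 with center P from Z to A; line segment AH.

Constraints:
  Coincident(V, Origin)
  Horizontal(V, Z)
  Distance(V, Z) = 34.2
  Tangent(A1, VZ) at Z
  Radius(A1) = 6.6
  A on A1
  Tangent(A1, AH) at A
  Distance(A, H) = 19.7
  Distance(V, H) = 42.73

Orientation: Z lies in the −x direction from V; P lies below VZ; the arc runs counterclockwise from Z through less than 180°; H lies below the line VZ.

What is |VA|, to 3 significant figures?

41.3

Checks: V.y = 0.00, Z.y = 0.00 ✓; ∠(PZ, ZV) = 90.00° ✓; |PZ| = 6.600 ✓; |PA| = 6.600 ✓; ∠(PA, AH) = 90.00° ✓; |AH| = 19.70 ✓; |VH| = 42.73 ✓.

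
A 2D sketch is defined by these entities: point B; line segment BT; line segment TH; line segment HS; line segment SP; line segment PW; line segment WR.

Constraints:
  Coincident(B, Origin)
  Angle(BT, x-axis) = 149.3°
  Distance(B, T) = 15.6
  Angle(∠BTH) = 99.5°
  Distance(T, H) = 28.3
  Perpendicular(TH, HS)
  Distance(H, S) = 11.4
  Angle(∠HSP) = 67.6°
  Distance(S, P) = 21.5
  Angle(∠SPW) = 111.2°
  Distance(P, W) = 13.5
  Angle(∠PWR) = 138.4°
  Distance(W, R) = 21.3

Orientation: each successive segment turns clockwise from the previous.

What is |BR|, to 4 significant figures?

48.67

∠SPW = 111.2° gives PW at 157.6° from the x-axis; with |PW| = 13.5, W = (-19.86, 19.80). ∠PWR = 138.4° gives WR at 116.0° from the x-axis; with |WR| = 21.3, R = (-29.20, 38.95). Then |BR| = |R − B| = 48.67.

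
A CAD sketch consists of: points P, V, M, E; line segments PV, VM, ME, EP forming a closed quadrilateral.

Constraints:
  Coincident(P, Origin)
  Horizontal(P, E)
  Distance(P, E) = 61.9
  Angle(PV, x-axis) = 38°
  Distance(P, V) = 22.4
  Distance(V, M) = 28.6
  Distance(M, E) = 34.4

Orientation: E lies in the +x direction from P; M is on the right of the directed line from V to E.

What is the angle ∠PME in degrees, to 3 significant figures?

137°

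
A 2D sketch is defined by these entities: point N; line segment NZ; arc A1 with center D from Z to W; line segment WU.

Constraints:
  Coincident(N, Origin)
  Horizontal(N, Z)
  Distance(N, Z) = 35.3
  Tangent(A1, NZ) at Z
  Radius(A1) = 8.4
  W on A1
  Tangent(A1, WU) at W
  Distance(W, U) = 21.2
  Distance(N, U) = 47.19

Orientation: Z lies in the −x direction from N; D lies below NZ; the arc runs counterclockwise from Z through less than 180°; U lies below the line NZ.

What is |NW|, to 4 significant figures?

44.62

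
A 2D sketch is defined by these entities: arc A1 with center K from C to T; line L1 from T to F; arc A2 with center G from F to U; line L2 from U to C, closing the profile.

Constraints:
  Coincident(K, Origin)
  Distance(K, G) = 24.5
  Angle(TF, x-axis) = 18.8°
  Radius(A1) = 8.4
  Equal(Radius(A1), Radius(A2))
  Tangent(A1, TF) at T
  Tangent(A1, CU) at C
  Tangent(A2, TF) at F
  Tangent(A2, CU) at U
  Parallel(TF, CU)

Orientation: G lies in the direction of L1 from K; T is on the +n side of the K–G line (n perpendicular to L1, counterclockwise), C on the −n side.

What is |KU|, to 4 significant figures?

25.90

The slot axis is L1's direction at 18.8°, so u = (cos 18.8°, sin 18.8°) = (0.9466, 0.3223) and n = (−sin 18.8°, cos 18.8°) = (-0.3223, 0.9466). K is at the origin and G lies 24.5 along u from K, so G = 24.5·u = (23.19, 7.896). Tangency of A1 to both parallel lines with radius 8.4 puts T and C at K ± 8.4·n: T = (-2.707, 7.952), C = (2.707, -7.952). Equal radii place F and U the same way about G: F = G + 8.4·n = (20.49, 15.85), U = G − 8.4·n = (25.90, -0.05634). Then |KU| = |U − K| = 25.90.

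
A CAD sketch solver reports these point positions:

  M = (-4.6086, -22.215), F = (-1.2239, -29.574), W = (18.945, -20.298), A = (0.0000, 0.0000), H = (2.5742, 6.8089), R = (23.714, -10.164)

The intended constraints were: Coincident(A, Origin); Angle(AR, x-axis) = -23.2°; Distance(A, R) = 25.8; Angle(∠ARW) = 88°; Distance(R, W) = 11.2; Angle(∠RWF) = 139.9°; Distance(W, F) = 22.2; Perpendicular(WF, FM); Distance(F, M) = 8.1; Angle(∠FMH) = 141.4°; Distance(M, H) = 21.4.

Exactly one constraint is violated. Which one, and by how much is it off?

Distance(M, H) = 21.4 — off by 8.50.

A = (0.00, 0.00) ✓; AR at -23.20° ✓; |AR| = 25.80 ✓; ∠ARW = 88.00° ✓; |RW| = 11.20 ✓; ∠RWF = 139.9° ✓; |WF| = 22.20 ✓; ∠(WF, FM) = 90.00° ✓; |FM| = 8.100 ✓; ∠FMH = 141.4° ✓; |MH| = 29.90 ✗.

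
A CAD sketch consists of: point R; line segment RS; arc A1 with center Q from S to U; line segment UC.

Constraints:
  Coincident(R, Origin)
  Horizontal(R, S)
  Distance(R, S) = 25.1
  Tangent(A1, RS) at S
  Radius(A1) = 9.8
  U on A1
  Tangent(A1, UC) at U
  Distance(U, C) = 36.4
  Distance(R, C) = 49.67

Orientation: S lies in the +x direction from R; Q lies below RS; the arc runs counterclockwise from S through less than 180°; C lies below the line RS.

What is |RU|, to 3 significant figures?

18.4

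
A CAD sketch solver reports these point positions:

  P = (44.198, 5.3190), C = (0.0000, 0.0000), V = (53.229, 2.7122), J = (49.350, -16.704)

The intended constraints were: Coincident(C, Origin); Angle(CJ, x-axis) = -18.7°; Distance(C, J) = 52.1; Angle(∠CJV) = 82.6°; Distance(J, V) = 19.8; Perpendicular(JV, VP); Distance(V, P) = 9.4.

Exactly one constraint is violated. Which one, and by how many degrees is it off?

Perpendicular(JV, VP) — off by 4.80°.

C = (0.00, 0.00) ✓; CJ at -18.70° ✓; |CJ| = 52.10 ✓; ∠CJV = 82.60° ✓; |JV| = 19.80 ✓; ∠(JV, VP) = 85.20° ✗; |VP| = 9.400 ✓.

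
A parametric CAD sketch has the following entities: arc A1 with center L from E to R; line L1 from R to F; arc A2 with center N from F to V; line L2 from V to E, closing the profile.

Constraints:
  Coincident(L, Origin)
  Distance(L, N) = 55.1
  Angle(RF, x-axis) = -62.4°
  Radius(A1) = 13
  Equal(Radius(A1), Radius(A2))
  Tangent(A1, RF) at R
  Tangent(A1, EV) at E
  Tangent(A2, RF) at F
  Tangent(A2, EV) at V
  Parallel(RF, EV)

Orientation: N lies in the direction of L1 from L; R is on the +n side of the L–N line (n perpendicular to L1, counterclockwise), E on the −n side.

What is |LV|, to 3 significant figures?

56.6

The slot axis is L1's direction at -62.4°, so u = (cos -62.4°, sin -62.4°) = (0.463, -0.886) and n = (−sin -62.4°, cos -62.4°) = (0.886, 0.463). L is at the origin and N lies 55.1 along u from L, so N = 55.1·u = (25.5, -48.8). Tangency of A1 to both parallel lines with radius 13.0 puts R and E at L ± 13.0·n: R = (11.5, 6.02), E = (-11.5, -6.02). Equal radii place F and V the same way about N: F = N + 13.0·n = (37.0, -42.8), V = N − 13.0·n = (14.0, -54.9). Then |LV| = |V − L| = 56.6.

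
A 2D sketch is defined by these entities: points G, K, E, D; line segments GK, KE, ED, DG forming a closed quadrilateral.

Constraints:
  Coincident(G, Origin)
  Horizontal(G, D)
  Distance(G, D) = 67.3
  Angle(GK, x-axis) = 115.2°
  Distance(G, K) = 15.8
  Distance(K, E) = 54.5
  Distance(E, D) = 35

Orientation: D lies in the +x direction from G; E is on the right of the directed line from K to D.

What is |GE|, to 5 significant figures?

41.320

G is at the origin; G and D share the same y with |GD| = 67.3 and D in +x, so D = (67.3, 0). GK runs at 115.2° with |GK| = 15.8, so K = (-6.7273, 14.296). E is determined by |KE| = 54.5 and |ED| = 35.0 together: it lies at the intersection of circle(K, 54.5) and circle(D, 35.0). With |KD| = 75.395, the foot of the radical line on KD is 49.272 from K and the perpendicular offset is √(54.5² − 49.272²) = 23.293. Taking the right-of-KD solution: E = (37.234, -17.917).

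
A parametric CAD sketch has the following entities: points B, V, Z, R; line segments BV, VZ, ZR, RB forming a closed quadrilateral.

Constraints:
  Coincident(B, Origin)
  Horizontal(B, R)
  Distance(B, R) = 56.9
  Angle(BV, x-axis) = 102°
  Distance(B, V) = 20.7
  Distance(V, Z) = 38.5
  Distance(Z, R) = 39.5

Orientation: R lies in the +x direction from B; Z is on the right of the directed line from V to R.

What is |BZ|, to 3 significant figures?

21.6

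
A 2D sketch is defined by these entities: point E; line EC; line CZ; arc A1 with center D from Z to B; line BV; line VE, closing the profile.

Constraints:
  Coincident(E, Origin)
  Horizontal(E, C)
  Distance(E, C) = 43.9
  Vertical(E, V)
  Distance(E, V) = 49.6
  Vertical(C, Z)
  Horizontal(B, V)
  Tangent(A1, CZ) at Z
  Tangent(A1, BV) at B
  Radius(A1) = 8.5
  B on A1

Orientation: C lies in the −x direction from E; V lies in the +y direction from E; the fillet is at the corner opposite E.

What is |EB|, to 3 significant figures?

60.9

E is at the origin; EC is horizontal with |EC| = 43.9 and C on the −x side, so C = (-43.9, 0.00). E and V share the same x with |EV| = 49.6 and V on the +y side, so V = (0.00, 49.6). The virtual corner opposite E is at (-43.9, 49.6). A1 meets CZ tangentially, so DZ is at right angles to CZ and tangency of A1 to BV means the radius DB is perpendicular to BV, with radius 8.5, so the center D sits 8.5 in from both sides at D = (-35.4, 41.1). That places the tangent points at Z = (-43.9, 41.1) on CZ and B = (-35.4, 49.6) on BV. Then |EB| = |B − E| = 60.9.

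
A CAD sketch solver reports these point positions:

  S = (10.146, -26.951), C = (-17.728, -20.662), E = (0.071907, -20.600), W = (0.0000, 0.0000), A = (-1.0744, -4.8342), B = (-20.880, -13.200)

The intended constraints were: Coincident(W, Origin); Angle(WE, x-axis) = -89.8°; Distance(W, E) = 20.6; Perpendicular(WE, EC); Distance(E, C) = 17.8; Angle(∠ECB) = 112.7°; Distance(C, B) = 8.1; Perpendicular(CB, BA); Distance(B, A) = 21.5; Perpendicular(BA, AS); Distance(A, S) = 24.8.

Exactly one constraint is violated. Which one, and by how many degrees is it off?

Perpendicular(BA, AS) — off by 4.00°.

W = (0.00, 0.00) ✓; WE at -89.80° ✓; |WE| = 20.60 ✓; ∠(WE, EC) = 90.00° ✓; |EC| = 17.80 ✓; ∠ECB = 112.7° ✓; |CB| = 8.100 ✓; ∠(CB, BA) = 90.00° ✓; |BA| = 21.50 ✓; ∠(BA, AS) = 86.00° ✗; |AS| = 24.80 ✓.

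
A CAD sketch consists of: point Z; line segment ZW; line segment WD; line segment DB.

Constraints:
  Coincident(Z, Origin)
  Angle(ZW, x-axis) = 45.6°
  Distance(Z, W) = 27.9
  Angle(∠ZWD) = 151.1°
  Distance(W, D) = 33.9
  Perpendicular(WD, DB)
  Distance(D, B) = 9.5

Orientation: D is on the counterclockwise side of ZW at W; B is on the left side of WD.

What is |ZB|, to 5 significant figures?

58.461

∠ZWD = 151.1°, so WD runs at 45.6° + (180° − 151.1°) = 74.500° from the x-axis; with |WD| = 33.9, D = W + 33.9·(cos 74.500°, sin 74.500°) = (28.580, 52.601). The perpendicularity gives DB at right angles to WD; with |DB| = 9.5 on the left of WD, B = D + 9.5·(-0.96363, 0.26724) = (19.425, 55.140). Then |ZB| = |B − Z| = 58.461.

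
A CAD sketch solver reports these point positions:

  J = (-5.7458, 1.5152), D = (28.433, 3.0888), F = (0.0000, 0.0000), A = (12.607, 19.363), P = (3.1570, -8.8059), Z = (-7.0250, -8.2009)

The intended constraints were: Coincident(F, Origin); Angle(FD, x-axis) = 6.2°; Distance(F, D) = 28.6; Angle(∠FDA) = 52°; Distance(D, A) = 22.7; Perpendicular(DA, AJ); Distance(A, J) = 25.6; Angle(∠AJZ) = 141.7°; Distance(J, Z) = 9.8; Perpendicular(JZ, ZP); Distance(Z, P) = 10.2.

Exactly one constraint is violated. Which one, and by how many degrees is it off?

Perpendicular(JZ, ZP) — off by 4.10°.

F = (0.00, 0.00) ✓; FD at 6.200° ✓; |FD| = 28.60 ✓; ∠FDA = 52.00° ✓; |DA| = 22.70 ✓; ∠(DA, AJ) = 90.00° ✓; |AJ| = 25.60 ✓; ∠AJZ = 141.7° ✓; |JZ| = 9.800 ✓; ∠(JZ, ZP) = 94.10° ✗; |ZP| = 10.20 ✓.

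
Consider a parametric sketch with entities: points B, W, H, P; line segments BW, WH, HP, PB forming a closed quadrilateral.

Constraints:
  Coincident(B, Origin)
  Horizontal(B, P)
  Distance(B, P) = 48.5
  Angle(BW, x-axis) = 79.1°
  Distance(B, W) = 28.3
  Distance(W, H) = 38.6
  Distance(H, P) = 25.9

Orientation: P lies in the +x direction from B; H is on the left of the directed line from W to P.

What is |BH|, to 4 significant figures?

50.75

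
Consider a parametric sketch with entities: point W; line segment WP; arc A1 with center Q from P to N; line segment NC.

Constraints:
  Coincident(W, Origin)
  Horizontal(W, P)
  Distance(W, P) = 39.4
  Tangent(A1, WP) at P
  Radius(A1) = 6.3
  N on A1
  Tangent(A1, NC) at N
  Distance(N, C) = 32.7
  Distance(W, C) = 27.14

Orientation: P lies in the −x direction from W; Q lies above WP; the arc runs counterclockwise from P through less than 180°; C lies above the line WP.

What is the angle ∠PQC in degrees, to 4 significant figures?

123.3°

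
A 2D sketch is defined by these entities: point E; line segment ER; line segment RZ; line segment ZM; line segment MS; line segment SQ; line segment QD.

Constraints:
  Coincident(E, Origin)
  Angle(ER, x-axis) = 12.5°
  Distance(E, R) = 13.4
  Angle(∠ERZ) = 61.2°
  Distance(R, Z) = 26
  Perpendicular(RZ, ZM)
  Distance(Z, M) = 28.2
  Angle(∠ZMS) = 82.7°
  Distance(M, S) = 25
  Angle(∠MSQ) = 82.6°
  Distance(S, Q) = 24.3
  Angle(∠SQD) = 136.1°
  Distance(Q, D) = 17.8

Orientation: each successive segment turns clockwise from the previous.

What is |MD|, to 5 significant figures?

36.119

E is at the origin; ER runs at 12.5° with length 13.4, so R = (13.082, 2.9003). ∠ERZ = 61.2° gives RZ at -106.30° from the x-axis; with |RZ| = 26.0, Z = (5.7850, -22.055). RZ ⟂ ZM, so ZM runs at 163.70°; with |ZM| = 28.2, M = (-21.281, -14.140). ∠ZMS = 82.7° gives MS at 66.400° from the x-axis; with |MS| = 25.0, S = (-11.273, 8.7692). ∠MSQ = 82.6° gives SQ at -31.000° from the x-axis; with |SQ| = 24.3, Q = (9.5564, -3.7462). ∠SQD = 136.1° gives QD at -74.900° from the x-axis; with |QD| = 17.8, D = (14.193, -20.932). Then |MD| = |D − M| = 36.119.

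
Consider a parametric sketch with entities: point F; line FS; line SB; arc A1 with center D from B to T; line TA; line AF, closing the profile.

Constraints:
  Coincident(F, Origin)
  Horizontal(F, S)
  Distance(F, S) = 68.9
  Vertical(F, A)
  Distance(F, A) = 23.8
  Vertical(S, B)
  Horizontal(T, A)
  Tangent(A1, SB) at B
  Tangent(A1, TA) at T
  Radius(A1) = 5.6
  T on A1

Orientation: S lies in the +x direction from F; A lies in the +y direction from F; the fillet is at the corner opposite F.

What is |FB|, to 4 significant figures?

71.26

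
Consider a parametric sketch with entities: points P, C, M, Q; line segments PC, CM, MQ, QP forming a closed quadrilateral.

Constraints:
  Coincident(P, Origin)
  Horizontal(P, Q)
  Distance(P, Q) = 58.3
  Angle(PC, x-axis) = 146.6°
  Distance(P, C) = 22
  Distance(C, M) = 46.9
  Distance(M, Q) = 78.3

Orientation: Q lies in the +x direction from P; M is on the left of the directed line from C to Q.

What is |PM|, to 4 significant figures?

54.41

Checks: |CM| = 46.90 ✓; |MQ| = 78.30 ✓.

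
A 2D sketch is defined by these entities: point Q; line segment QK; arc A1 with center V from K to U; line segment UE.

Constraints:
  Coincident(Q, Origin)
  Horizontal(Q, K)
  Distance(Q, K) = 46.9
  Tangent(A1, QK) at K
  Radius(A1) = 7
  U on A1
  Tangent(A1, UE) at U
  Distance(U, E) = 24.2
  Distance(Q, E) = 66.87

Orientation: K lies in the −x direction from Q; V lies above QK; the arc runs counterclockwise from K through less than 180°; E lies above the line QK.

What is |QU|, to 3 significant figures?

44.1

Checks: |VU| = 7.000 ✓; ∠(VU, UE) = 90.00° ✓; |UE| = 24.20 ✓; |QE| = 66.87 ✓.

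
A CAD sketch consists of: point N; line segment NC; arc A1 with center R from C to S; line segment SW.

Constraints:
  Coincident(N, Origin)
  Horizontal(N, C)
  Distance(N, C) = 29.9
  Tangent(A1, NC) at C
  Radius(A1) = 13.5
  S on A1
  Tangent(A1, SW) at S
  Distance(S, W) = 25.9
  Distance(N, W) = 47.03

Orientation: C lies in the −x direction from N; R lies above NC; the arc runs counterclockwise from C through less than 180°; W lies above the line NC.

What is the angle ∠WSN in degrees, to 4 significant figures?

145.9°

N is at the origin; N and C share the same y with |NC| = 29.9 and C on the −x side, so C = (-29.90, 0.000). Since A1 is tangent to NC there, RC ⟂ NC, so R = C + (0, 13.5) = (-29.90, 13.50). Since RS ⟂ SW (tangency), |RW| = √(13.5² + 25.9²) = 29.21 regardless of where S sits on A1. So W lies on both circle(N, 47.03) and circle(R, 29.21); the above-NC intersection is W = (-21.94, 41.60). S is the foot of the tangent from W: S = (-16.68, 16.24).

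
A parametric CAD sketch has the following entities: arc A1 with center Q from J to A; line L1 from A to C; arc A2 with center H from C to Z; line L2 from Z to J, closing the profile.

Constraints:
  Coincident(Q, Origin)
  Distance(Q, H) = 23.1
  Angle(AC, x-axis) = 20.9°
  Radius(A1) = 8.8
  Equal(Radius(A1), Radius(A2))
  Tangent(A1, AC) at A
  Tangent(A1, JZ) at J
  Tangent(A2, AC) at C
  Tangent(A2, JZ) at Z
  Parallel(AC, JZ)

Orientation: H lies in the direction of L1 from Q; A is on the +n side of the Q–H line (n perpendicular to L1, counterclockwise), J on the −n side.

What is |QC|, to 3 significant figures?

24.7

Tangency of A1 to both parallel lines with radius 8.8 puts A and J at Q ± 8.8·n: A = (-3.14, 8.22), J = (3.14, -8.22). Equal radii place C and Z the same way about H: C = H + 8.8·n = (18.4, 16.5), Z = H − 8.8·n = (24.7, 0.0196). Then |QC| = |C − Q| = 24.7.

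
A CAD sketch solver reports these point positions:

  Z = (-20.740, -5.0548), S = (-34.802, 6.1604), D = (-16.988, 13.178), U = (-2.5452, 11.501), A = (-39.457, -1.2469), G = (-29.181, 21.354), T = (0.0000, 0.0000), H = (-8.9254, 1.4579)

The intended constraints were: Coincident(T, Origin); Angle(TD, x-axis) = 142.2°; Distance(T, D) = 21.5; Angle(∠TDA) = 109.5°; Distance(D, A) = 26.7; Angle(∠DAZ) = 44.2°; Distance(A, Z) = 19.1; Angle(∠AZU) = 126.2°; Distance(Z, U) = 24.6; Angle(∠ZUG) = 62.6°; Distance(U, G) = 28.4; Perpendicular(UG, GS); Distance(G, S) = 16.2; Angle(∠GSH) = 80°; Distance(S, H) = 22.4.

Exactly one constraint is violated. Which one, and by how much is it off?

Distance(S, H) = 22.4 — off by 3.90.

T = (0.00, 0.00) ✓; TD at 142.2° ✓; |TD| = 21.50 ✓; ∠TDA = 109.5° ✓; |DA| = 26.70 ✓; ∠DAZ = 44.20° ✓; |AZ| = 19.10 ✓; ∠AZU = 126.2° ✓; |ZU| = 24.60 ✓; ∠ZUG = 62.60° ✓; |UG| = 28.40 ✓; ∠(UG, GS) = 90.00° ✓; |GS| = 16.20 ✓; ∠GSH = 80.00° ✓; |SH| = 26.30 ✗.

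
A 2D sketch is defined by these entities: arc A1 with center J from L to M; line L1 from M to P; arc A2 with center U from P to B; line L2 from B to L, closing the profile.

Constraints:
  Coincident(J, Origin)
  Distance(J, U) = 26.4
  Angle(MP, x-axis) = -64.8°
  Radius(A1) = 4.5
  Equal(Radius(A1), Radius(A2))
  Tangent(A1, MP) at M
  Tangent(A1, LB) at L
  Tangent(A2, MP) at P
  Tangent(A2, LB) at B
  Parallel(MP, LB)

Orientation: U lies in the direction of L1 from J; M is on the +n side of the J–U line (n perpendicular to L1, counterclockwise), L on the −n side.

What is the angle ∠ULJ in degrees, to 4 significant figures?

80.33°

J is at the origin and U lies 26.4 along u from J, so U = 26.4·u = (11.24, -23.89). Tangency of A1 to both parallel lines with radius 4.5 puts M and L at J ± 4.5·n: M = (4.072, 1.916), L = (-4.072, -1.916). Then cos ∠ULJ = LU·LJ / (|LU||LJ|), giving 80.33°.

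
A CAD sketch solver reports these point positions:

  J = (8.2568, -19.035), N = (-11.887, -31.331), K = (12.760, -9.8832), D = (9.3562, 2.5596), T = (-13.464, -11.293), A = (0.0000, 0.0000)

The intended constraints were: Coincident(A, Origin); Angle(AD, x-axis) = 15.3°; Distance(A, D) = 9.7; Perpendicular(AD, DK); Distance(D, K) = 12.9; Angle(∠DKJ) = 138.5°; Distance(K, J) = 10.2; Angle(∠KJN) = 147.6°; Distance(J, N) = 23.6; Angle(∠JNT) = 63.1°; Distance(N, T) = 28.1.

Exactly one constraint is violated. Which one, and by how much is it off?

Distance(N, T) = 28.1 — off by 8.00.

A = (0.00, 0.00) ✓; AD at 15.30° ✓; |AD| = 9.700 ✓; ∠(AD, DK) = 90.00° ✓; |DK| = 12.90 ✓; ∠DKJ = 138.5° ✓; |KJ| = 10.20 ✓; ∠KJN = 147.6° ✓; |JN| = 23.60 ✓; ∠JNT = 63.10° ✓; |NT| = 20.10 ✗.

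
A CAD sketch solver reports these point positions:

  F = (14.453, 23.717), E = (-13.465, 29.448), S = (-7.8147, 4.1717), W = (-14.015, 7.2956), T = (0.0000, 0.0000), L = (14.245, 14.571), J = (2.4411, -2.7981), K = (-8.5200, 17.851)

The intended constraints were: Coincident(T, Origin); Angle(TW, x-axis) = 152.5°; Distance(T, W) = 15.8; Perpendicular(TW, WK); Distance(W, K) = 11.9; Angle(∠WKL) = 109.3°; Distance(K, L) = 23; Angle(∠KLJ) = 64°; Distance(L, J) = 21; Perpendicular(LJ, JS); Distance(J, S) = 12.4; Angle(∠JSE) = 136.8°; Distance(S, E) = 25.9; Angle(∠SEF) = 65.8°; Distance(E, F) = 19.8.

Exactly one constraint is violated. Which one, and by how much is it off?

Distance(E, F) = 19.8 — off by 8.70.

T = (0.00, 0.00) ✓; TW at 152.5° ✓; |TW| = 15.80 ✓; ∠(TW, WK) = 90.00° ✓; |WK| = 11.90 ✓; ∠WKL = 109.3° ✓; |KL| = 23.00 ✓; ∠KLJ = 64.00° ✓; |LJ| = 21.00 ✓; ∠(LJ, JS) = 90.00° ✓; |JS| = 12.40 ✓; ∠JSE = 136.8° ✓; |SE| = 25.90 ✓; ∠SEF = 65.80° ✓; |EF| = 28.50 ✗.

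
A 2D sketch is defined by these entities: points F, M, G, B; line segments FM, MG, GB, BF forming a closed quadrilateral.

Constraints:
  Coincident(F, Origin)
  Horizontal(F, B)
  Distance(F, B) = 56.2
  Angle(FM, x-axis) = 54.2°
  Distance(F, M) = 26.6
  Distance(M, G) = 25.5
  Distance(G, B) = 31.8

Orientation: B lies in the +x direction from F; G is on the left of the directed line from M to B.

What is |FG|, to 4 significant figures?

48.86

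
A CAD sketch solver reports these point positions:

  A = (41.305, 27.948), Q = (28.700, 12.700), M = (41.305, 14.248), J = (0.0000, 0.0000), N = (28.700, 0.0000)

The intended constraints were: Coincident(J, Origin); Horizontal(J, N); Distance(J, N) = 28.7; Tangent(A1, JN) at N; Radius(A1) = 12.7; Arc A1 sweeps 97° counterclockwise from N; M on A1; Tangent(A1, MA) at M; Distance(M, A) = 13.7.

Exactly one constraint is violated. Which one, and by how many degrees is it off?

Tangent(A1, MA) at M — off by 7.00°.

J = (0.00, 0.00) ✓; J.y = 0.00, N.y = 0.00 ✓; |JN| = 28.70 ✓; ∠(QN, NJ) = 90.00° ✓; |QN| = 12.70 ✓; bearing(Q→M) − bearing(Q→N) = 97.00° ✓; |QM| = 12.70 ✓; ∠(QM, MA) = 97.00° ✗; |MA| = 13.70 ✓.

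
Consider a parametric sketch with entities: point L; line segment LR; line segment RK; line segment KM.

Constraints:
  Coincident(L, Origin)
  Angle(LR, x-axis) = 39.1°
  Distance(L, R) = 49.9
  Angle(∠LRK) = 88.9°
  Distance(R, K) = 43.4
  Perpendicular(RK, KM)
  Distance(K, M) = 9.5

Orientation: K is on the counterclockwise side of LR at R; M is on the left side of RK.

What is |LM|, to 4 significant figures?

58.59

∠LRK = 88.9°, so RK runs at 39.1° + (180° − 88.9°) = 130.2° from the x-axis; with |RK| = 43.4, K = R + 43.4·(cos 130.2°, sin 130.2°) = (10.71, 64.62). The perpendicularity gives KM at right angles to RK; with |KM| = 9.5 on the left of RK, M = K + 9.5·(-0.7638, -0.6455) = (3.456, 58.49). Then |LM| = |M − L| = 58.59.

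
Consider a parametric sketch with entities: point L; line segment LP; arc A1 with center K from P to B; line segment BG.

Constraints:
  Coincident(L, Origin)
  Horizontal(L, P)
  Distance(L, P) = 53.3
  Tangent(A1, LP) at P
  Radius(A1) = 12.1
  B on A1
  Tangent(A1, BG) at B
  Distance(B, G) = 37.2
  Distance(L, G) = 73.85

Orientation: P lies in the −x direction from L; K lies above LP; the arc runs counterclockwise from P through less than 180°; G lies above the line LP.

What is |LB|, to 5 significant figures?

44.677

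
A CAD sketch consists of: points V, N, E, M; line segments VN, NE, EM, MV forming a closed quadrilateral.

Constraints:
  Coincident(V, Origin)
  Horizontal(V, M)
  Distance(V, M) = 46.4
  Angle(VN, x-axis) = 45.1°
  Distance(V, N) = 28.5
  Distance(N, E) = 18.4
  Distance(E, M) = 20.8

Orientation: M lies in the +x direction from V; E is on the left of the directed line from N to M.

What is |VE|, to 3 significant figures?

43.0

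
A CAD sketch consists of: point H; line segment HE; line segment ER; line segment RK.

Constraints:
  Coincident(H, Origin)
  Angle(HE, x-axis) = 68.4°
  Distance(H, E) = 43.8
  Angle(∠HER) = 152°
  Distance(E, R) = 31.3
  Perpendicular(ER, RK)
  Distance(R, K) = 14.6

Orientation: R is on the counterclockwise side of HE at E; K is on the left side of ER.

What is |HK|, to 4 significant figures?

70.23

H is at the origin; HE runs at 68.4° with length 43.8, so E = 43.8·(cos 68.4°, sin 68.4°) = (16.12, 40.72). ∠HER = 152.0°, so ER runs at 68.4° + (180° − 152.0°) = 96.40° from the x-axis; with |ER| = 31.3, R = E + 31.3·(cos 96.40°, sin 96.40°) = (12.63, 71.83). ER ⟂ RK; with |RK| = 14.6 on the left of ER, K = R + 14.6·(-0.9938, -0.1115) = (-1.874, 70.20). Then |HK| = |K − H| = 70.23.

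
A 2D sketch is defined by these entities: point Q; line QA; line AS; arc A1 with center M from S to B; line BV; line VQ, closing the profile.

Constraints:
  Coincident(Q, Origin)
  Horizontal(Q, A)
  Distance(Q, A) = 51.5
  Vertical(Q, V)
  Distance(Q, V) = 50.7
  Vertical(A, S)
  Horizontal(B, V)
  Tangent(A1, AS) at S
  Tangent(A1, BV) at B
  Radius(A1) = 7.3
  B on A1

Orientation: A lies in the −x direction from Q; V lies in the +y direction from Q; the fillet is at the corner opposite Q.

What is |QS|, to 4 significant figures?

67.35

Q is at the origin; Q and A share the same y with |QA| = 51.5 and A on the −x side, so A = (-51.50, 0.000). QV is vertical with |QV| = 50.7 and V on the +y side, so V = (0.000, 50.70). The virtual corner opposite Q is at (-51.50, 50.70). The tangent condition forces MS to be normal to AS and A1 meets BV tangentially, so MB is at right angles to BV, with radius 7.3, so the center M sits 7.3 in from both sides at M = (-44.20, 43.40). That places the tangent points at S = (-51.50, 43.40) on AS and B = (-44.20, 50.70) on BV. Then |QS| = |S − Q| = 67.35.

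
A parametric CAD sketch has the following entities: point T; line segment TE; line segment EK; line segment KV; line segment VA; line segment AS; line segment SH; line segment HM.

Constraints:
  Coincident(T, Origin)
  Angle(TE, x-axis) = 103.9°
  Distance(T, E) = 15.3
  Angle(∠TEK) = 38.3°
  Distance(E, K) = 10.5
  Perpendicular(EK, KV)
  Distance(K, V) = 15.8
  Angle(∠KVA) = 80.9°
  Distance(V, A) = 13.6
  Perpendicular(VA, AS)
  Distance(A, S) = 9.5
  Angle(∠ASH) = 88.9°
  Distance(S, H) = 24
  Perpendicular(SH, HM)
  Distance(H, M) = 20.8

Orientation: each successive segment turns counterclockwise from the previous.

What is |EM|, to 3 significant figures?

34.4

T is at the origin; TE runs at 103.9° with length 15.3, so E = (-3.68, 14.9). ∠TEK = 38.3° gives EK at -114° from the x-axis; with |EK| = 10.5, K = (-8.01, 5.29). The perpendicularity gives KV at right angles to EK, so KV runs at -24.4°; with |KV| = 15.8, V = (6.38, -1.24). ∠KVA = 80.9° gives VA at 74.7° from the x-axis; with |VA| = 13.6, A = (9.96, 11.9). The perpendicularity gives AS at right angles to VA, so AS runs at 165°; with |AS| = 9.5, S = (0.801, 14.4). ∠ASH = 88.9° gives SH at -104° from the x-axis; with |SH| = 24.0, H = (-5.09, -8.88). SH is perpendicular to HM, so HM runs at -14.2°; with |HM| = 20.8, M = (15.1, -14.0). Then |EM| = |M − E| = 34.4.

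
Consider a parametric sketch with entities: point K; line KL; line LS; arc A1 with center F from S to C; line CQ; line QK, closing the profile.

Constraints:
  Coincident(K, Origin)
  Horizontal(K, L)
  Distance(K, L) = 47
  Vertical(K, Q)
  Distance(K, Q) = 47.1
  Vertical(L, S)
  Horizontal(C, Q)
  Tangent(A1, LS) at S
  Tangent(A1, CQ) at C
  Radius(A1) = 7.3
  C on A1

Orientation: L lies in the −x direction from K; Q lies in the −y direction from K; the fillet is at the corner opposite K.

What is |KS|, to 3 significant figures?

61.6

The virtual corner opposite K is at (-47.0, -47.1). The tangent condition forces FS to be normal to LS and A1 meets CQ tangentially, so FC is at right angles to CQ, with radius 7.3, so the center F sits 7.3 in from both sides at F = (-39.7, -39.8). That places the tangent points at S = (-47.0, -39.8) on LS and C = (-39.7, -47.1) on CQ. Then |KS| = |S − K| = 61.6.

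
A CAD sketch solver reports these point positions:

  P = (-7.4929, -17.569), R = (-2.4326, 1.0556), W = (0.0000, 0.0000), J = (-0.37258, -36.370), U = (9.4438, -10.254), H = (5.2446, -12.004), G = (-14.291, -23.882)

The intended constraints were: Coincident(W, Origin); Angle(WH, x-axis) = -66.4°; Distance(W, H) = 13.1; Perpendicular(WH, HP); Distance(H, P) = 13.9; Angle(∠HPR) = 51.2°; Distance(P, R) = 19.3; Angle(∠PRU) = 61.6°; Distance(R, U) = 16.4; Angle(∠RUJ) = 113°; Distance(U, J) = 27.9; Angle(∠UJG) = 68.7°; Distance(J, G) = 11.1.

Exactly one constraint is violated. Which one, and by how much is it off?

Distance(J, G) = 11.1 — off by 7.60.

W = (0.00, 0.00) ✓; WH at -66.40° ✓; |WH| = 13.10 ✓; ∠(WH, HP) = 90.00° ✓; |HP| = 13.90 ✓; ∠HPR = 51.20° ✓; |PR| = 19.30 ✓; ∠PRU = 61.60° ✓; |RU| = 16.40 ✓; ∠RUJ = 113.0° ✓; |UJ| = 27.90 ✓; ∠UJG = 68.70° ✓; |JG| = 18.70 ✗.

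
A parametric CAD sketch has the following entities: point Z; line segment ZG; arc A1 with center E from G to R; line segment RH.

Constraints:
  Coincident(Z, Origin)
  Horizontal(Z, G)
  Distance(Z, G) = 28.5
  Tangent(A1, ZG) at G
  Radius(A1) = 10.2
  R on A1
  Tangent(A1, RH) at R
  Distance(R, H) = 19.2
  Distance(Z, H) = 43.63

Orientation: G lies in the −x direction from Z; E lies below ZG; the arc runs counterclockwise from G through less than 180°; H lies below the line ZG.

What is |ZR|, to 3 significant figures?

40.4

Checks: Z.y = 0.00, G.y = 0.00 ✓; |EG| = 10.20 ✓; |ER| = 10.20 ✓; ∠(ER, RH) = 90.00° ✓; |RH| = 19.20 ✓; |ZH| = 43.63 ✓.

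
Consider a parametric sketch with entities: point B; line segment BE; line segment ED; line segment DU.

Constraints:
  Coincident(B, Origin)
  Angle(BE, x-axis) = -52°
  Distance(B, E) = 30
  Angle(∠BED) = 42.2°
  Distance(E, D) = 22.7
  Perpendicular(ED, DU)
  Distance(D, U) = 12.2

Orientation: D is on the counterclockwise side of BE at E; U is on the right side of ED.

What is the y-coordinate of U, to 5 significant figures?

-1.8948

B is at the origin; BE runs at -52.0° with length 30.0, so E = 30.0·(cos -52.0°, sin -52.0°) = (18.470, -23.640). ∠BED = 42.2°, so ED runs at -52.0° + (180° − 42.2°) = 85.800° from the x-axis; with |ED| = 22.7, D = E + 22.7·(cos 85.800°, sin 85.800°) = (20.132, -1.0013). ED is perpendicular to DU; with |DU| = 12.2 on the right of ED, U = D + 12.2·(0.99731, -0.073238) = (32.300, -1.8948). So U.y = -1.8948.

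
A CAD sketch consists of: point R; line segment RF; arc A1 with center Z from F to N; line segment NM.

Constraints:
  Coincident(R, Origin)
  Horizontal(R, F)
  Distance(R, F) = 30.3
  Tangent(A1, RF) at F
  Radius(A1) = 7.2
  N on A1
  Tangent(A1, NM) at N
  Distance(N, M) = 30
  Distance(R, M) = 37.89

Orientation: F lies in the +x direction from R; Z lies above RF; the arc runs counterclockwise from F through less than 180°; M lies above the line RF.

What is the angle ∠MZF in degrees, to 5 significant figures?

151.98°

Checks: |ZN| = 7.200 ✓; ∠(ZN, NM) = 90.00° ✓; |NM| = 30.00 ✓; |RM| = 37.89 ✓.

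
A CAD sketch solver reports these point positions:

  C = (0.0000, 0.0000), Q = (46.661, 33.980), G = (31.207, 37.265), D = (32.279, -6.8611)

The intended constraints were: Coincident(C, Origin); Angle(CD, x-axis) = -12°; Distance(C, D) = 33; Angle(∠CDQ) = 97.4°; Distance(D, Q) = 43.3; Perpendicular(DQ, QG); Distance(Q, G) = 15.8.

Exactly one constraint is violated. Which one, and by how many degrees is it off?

Perpendicular(DQ, QG) — off by 7.40°.

C = (0.00, 0.00) ✓; CD at -12.00° ✓; |CD| = 33.00 ✓; ∠CDQ = 97.40° ✓; |DQ| = 43.30 ✓; ∠(DQ, QG) = 97.40° ✗; |QG| = 15.80 ✓.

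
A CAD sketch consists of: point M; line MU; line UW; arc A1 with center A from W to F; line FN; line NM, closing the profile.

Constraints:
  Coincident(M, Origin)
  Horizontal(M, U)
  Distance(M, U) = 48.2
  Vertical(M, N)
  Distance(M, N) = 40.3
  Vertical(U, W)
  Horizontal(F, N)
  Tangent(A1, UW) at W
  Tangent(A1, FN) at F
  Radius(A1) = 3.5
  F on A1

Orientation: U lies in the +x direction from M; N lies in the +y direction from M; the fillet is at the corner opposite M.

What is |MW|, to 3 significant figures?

60.6

M is at the origin; MU is horizontal with |MU| = 48.2 and U on the +x side, so U = (48.2, 0.00). M and N share the same x with |MN| = 40.3 and N on the +y side, so N = (0.00, 40.3). The virtual corner opposite M is at (48.2, 40.3). Since A1 is tangent to UW there, AW ⟂ UW and A1 meets FN tangentially, so AF is at right angles to FN, with radius 3.5, so the center A sits 3.5 in from both sides at A = (44.7, 36.8). That places the tangent points at W = (48.2, 36.8) on UW and F = (44.7, 40.3) on FN. Then |MW| = |W − M| = 60.6.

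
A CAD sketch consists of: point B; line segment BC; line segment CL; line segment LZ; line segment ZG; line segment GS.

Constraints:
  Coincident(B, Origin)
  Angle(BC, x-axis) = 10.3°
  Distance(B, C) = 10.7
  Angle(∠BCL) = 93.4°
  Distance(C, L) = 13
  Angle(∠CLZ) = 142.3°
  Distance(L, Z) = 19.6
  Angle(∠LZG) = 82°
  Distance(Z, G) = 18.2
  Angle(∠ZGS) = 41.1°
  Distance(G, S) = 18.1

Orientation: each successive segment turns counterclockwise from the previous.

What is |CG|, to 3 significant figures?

29.1

B is at the origin; BC runs at 10.3° with length 10.7, so C = (10.5, 1.91). ∠BCL = 93.4° gives CL at 96.9° from the x-axis; with |CL| = 13.0, L = (8.97, 14.8). ∠CLZ = 142.3° gives LZ at 135° from the x-axis; with |LZ| = 19.6, Z = (-4.80, 28.8). ∠LZG = 82.0° gives ZG at -127° from the x-axis; with |ZG| = 18.2, G = (-15.9, 14.3). Then |CG| = |G − C| = 29.1.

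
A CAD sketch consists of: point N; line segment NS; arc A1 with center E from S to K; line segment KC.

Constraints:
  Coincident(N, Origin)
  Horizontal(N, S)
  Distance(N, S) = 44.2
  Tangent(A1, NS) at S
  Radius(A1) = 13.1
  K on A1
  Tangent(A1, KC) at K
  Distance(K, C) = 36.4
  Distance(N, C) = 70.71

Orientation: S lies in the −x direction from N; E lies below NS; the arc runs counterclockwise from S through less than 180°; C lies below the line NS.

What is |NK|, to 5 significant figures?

59.187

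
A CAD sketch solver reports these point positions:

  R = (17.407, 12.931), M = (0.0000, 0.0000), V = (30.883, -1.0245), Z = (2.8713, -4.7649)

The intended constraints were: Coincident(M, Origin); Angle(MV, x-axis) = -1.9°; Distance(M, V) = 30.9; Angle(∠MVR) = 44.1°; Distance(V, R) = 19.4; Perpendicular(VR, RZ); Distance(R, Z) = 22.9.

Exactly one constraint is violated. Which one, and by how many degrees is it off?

Perpendicular(VR, RZ) — off by 6.60°.

M = (0.00, 0.00) ✓; MV at -1.900° ✓; |MV| = 30.90 ✓; ∠MVR = 44.10° ✓; |VR| = 19.40 ✓; ∠(VR, RZ) = 96.60° ✗; |RZ| = 22.90 ✓.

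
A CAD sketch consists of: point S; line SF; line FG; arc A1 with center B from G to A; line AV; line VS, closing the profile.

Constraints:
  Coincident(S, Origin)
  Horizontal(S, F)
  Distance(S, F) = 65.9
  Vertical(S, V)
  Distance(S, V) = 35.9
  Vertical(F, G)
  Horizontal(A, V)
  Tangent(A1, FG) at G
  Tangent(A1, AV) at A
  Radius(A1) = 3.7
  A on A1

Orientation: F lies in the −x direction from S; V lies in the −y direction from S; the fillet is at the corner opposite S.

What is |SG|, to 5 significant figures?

73.346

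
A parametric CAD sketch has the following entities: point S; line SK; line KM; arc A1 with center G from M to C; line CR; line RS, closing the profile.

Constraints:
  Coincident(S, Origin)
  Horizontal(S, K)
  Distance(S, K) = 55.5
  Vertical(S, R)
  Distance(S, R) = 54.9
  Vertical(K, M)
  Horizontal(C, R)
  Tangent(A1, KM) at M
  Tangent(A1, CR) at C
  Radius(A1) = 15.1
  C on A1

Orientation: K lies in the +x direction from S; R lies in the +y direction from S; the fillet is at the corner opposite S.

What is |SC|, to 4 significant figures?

68.16

S is at the origin; SK is horizontal with |SK| = 55.5 and K on the +x side, so K = (55.50, 0.000). SR is vertical with |SR| = 54.9 and R on the +y side, so R = (0.000, 54.90). The virtual corner opposite S is at (55.50, 54.90). A1 meets KM tangentially, so GM is at right angles to KM and since A1 is tangent to CR there, GC ⟂ CR, with radius 15.1, so the center G sits 15.1 in from both sides at G = (40.40, 39.80). That places the tangent points at M = (55.50, 39.80) on KM and C = (40.40, 54.90) on CR. Then |SC| = |C − S| = 68.16.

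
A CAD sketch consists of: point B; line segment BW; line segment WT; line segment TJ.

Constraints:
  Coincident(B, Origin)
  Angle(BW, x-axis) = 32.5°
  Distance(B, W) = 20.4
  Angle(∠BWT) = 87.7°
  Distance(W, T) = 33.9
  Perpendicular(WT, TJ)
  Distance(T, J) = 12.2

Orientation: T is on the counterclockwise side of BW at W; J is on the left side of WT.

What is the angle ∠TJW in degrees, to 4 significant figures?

70.21°

B is at the origin; BW runs at 32.5° with length 20.4, so W = 20.4·(cos 32.5°, sin 32.5°) = (17.21, 10.96). ∠BWT = 87.7°, so WT runs at 32.5° + (180° − 87.7°) = 124.8° from the x-axis; with |WT| = 33.9, T = W + 33.9·(cos 124.8°, sin 124.8°) = (-2.142, 38.80). WT is perpendicular to TJ; with |TJ| = 12.2 on the left of WT, J = T + 12.2·(-0.8211, -0.5707) = (-12.16, 31.84). Then cos ∠TJW = JT·JW / (|JT||JW|), giving 70.21°.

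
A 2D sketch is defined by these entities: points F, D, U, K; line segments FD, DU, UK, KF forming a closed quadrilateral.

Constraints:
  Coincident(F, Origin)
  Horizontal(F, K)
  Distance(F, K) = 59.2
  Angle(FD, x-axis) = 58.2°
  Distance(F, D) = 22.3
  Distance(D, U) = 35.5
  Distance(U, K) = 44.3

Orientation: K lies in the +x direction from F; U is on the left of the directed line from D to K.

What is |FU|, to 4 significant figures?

56.82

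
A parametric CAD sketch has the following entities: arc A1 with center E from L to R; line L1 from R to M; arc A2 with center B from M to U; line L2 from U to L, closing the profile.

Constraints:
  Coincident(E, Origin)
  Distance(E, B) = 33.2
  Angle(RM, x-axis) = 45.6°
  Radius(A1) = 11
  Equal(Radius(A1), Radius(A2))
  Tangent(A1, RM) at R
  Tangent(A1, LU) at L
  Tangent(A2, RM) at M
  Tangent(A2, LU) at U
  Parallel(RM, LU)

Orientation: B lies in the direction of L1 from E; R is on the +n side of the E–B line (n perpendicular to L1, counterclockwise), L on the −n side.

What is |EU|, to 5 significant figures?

34.975

The slot axis is L1's direction at 45.6°, so u = (cos 45.6°, sin 45.6°) = (0.69966, 0.71447) and n = (−sin 45.6°, cos 45.6°) = (-0.71447, 0.69966). E is at the origin and B lies 33.2 along u from E, so B = 33.2·u = (23.229, 23.720). Tangency of A1 to both parallel lines with radius 11.0 puts R and L at E ± 11.0·n: R = (-7.8592, 7.6963), L = (7.8592, -7.6963). Equal radii place M and U the same way about B: M = B + 11.0·n = (15.370, 31.417), U = B − 11.0·n = (31.088, 16.024). Then |EU| = |U − E| = 34.975.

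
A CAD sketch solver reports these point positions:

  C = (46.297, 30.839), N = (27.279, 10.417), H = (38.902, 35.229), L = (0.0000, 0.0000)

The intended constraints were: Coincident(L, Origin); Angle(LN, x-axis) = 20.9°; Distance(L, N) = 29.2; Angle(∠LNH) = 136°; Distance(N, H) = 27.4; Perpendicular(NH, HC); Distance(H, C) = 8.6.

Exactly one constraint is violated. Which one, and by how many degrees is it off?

Perpendicular(NH, HC) — off by 5.59°.

L = (0.00, 0.00) ✓; LN at 20.90° ✓; |LN| = 29.20 ✓; ∠LNH = 136.0° ✓; |NH| = 27.40 ✓; ∠(NH, HC) = 95.59° ✗; |HC| = 8.600 ✓.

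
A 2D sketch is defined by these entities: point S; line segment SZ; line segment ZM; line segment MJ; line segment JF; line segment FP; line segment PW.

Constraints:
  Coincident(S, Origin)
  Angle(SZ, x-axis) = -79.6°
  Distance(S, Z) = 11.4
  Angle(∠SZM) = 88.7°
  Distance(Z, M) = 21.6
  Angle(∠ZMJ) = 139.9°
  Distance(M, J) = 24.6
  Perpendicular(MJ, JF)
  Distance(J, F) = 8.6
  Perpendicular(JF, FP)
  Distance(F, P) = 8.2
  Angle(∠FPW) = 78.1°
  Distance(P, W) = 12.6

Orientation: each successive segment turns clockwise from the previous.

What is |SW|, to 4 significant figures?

38.33

S is at the origin; SZ runs at -79.6° with length 11.4, so Z = (2.058, -11.21). ∠SZM = 88.7° gives ZM at -170.9° from the x-axis; with |ZM| = 21.6, M = (-19.27, -14.63). ∠ZMJ = 139.9° gives MJ at 149.0° from the x-axis; with |MJ| = 24.6, J = (-40.36, -1.959). The perpendicularity gives JF at right angles to MJ, so JF runs at 59.00°; with |JF| = 8.6, F = (-35.93, 5.413). JF is perpendicular to FP, so FP runs at -31.00°; with |FP| = 8.2, P = (-28.90, 1.189). ∠FPW = 78.1° gives PW at -132.9° from the x-axis; with |PW| = 12.6, W = (-37.48, -8.041). Then |SW| = |W − S| = 38.33.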